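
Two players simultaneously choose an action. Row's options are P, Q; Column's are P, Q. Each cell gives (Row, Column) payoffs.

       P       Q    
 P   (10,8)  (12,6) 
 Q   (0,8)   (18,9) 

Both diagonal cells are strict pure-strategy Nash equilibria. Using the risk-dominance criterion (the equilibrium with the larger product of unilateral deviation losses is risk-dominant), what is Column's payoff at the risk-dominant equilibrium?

At both P: Row loses 10 − 0 = 10 by deviating; Column loses 8 − 6 = 2. Product = 10·2 = 20.
At both Q: Row loses 18 − 12 = 6 by deviating; Column loses 9 − 8 = 1. Product = 6·1 = 6.
20 > 6, so both P is risk-dominant. Column's payoff there is 8.

8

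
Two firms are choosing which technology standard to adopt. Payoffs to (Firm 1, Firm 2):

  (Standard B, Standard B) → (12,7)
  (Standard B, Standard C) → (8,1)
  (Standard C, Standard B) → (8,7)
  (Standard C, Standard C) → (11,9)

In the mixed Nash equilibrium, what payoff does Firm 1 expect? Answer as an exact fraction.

Firm 2 mixes with probability q on Standard B, chosen so Firm 1 is indifferent: 12q + 8(1−q) = 8q + 11(1−q) gives q = 3/7.
Firm 1's expected payoff (from either row, since indifferent) is 12·3/7 + 8·4/7 = 68/7.

68/7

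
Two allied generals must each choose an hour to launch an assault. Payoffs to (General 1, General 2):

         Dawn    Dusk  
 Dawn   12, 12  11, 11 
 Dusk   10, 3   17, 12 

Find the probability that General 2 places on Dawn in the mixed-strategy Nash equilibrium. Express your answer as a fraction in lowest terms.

3/4

General 2's mix q on Dawn must make General 1 indifferent between Dawn and Dusk.
General 1's payoff from Dawn: 12q + 11(1−q). From Dusk: 10q + 17(1−q).
Set equal: 2q = 6(1−q) → q = 6/8 = 3/4.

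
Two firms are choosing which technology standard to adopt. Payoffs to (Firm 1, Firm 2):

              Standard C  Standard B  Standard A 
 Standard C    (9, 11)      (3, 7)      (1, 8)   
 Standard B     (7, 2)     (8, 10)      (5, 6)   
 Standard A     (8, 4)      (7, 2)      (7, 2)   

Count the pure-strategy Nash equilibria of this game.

2

Both Standard C: Firm 1 gets 9 (best alternative 8); Firm 2 gets 11 (best alternative 8). Neither deviates — NE.
Both Standard B: Firm 1 gets 8 (best alternative 7); Firm 2 gets 10 (best alternative 6). Neither deviates — NE.
Both Standard A is not a NE: Firm 2 would switch to Standard C (4 > 2).
No other cell survives both best-response checks, so there are 2 pure NE.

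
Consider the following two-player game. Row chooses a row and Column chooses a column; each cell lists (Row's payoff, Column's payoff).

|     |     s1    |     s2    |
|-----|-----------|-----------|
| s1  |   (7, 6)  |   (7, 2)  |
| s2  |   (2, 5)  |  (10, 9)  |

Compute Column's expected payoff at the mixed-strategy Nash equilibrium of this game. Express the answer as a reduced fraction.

Row mixes with probability p on s1, chosen so Column is indifferent: 6p + 5(1−p) = 2p + 9(1−p) gives p = 1/2.
Column's expected payoff is 6·1/2 + 5·1/2 = 11/2.

11/2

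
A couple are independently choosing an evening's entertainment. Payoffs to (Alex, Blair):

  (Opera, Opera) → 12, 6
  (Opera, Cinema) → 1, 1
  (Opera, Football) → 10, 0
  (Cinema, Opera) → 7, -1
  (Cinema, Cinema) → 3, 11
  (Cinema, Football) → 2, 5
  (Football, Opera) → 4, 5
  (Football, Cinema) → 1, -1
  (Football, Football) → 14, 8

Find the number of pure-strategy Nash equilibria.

Both Opera: Alex gets 12 (best alternative 7); Blair gets 6 (best alternative 1). Neither deviates — NE.
Both Cinema: Alex gets 3 (best alternative 1); Blair gets 11 (best alternative 5). Neither deviates — NE.
Both Football: Alex gets 14 (best alternative 10); Blair gets 8 (best alternative 5). Neither deviates — NE.
(Football, Opera) is not a NE: Alex would switch to Opera (12 > 4).
No other cell survives both best-response checks, so there are 3 pure NE.

3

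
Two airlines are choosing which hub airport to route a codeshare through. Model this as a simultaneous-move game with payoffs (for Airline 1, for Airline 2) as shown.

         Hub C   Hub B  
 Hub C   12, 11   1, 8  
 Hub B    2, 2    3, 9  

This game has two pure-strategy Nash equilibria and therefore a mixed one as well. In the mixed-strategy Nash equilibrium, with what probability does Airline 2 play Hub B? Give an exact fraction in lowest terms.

5/6

Airline 2's mix q on Hub C must make Airline 1 indifferent between Hub C and Hub B.
Airline 1's payoff from Hub C: 12q + 1(1−q). From Hub B: 2q + 3(1−q).
Set equal: 10q = 2(1−q) → q = 2/12 = 1/6.
Probability on Hub B is 1 − 1/6 = 5/6.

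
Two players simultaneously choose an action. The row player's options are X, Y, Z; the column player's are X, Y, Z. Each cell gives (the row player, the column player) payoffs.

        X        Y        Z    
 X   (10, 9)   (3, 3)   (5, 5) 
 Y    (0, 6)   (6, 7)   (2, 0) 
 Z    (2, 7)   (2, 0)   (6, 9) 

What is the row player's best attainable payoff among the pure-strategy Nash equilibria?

Both X is a pure NE (the row player: 10 ≥ 2; the column player: 9 ≥ 5). The row player gets 10.
Both Y is a pure NE (the row player: 6 ≥ 3; the column player: 7 ≥ 6). The row player gets 6.
Both Z is a pure NE (the row player: 6 ≥ 5; the column player: 9 ≥ 7). The row player gets 6.
Every other cell has a profitable deviation for at least one player. Highest of {10, 6, 6} is 10.

10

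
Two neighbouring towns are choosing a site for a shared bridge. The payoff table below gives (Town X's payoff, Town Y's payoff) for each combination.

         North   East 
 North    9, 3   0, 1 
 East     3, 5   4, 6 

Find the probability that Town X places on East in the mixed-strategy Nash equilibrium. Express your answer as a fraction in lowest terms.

2/3

Town X's mix p on North must make Town Y indifferent between North and East.
Town Y's payoff from North: 3p + 5(1−p). From East: 1p + 6(1−p).
Set equal: 2p = 1(1−p) → p = 1/3.
Probability on East is 1 − 1/3 = 2/3.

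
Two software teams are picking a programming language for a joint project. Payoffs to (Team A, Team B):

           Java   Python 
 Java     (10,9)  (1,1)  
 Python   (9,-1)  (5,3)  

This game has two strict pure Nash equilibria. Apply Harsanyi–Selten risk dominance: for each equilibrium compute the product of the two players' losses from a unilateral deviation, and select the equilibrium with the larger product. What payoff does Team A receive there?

5

At both Java: Team A loses 10 − 9 = 1 by deviating; Team B loses 9 − 1 = 8. Product = 1·8 = 8.
At both Python: Team A loses 5 − 1 = 4 by deviating; Team B loses 3 − (-1) = 4. Product = 4·4 = 16.
16 > 8, so both Python is risk-dominant. Team A's payoff there is 5.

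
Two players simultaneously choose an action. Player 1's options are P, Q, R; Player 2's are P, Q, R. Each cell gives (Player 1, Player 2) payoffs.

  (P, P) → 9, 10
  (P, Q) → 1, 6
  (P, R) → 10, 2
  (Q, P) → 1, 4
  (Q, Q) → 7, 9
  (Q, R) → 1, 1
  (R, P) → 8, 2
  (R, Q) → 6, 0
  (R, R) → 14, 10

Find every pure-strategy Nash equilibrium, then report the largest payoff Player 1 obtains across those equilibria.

Both P is a pure NE (Player 1: 9 ≥ 8; Player 2: 10 ≥ 6). Player 1 gets 9.
Both Q is a pure NE (Player 1: 7 ≥ 6; Player 2: 9 ≥ 4). Player 1 gets 7.
Both R is a pure NE (Player 1: 14 ≥ 10; Player 2: 10 ≥ 2). Player 1 gets 14.
Every other cell has a profitable deviation for at least one player. Highest of {9, 7, 14} is 14.

14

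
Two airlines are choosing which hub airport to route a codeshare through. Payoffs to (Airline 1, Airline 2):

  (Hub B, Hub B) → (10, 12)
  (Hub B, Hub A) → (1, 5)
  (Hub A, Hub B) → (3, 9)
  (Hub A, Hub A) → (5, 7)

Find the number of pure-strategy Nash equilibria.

Both Hub B: Airline 1 gets 10 (best alternative 3); Airline 2 gets 12 (best alternative 5). Neither deviates — NE.
Both Hub A is not a NE: Airline 2 would switch to Hub B (9 > 7).
No other cell survives both best-response checks, so there is 1 pure NE.

1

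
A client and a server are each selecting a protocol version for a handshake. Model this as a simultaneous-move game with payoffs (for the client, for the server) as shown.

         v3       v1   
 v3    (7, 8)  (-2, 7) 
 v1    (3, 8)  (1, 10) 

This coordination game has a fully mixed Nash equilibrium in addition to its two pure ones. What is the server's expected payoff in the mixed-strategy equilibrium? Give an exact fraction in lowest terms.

The client mixes with probability p on v3, chosen so the server is indifferent: 8p + 8(1−p) = 7p + 10(1−p) gives p = 2/3.
The server's expected payoff is 8·2/3 + 8·1/3 = 8.

8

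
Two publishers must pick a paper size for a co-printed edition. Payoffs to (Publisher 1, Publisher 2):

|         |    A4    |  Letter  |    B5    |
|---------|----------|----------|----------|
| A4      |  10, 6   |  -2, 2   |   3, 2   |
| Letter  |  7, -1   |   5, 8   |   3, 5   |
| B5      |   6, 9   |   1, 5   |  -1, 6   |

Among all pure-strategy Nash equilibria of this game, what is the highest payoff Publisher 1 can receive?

Both A4 is a pure NE (Publisher 1: 10 ≥ 7; Publisher 2: 6 ≥ 2). Publisher 1 gets 10.
Both Letter is a pure NE (Publisher 1: 5 ≥ 1; Publisher 2: 8 ≥ 5). Publisher 1 gets 5.
Every other cell has a profitable deviation for at least one player. Highest of {10, 5} is 10.

10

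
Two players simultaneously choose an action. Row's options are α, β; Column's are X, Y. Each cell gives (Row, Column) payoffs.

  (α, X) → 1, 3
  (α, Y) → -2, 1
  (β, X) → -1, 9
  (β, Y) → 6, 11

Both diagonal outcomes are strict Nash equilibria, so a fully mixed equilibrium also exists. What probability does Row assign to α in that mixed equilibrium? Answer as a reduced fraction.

Row's mix p on α must make Column indifferent between X and Y.
Column's payoff from X: 3p + 9(1−p). From Y: 1p + 11(1−p).
Set equal: 2p = 2(1−p) → p = 2/4 = 1/2.

1/2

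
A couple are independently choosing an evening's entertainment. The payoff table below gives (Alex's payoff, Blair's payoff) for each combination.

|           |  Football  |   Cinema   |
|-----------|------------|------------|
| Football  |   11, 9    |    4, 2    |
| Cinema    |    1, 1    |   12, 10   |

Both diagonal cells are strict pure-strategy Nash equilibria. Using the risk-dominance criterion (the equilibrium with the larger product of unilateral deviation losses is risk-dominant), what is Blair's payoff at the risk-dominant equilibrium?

10

At both Football: Alex loses 11 − 1 = 10 by deviating; Blair loses 9 − 2 = 7. Product = 10·7 = 70.
At both Cinema: Alex loses 12 − 4 = 8 by deviating; Blair loses 10 − 1 = 9. Product = 8·9 = 72.
72 > 70, so both Cinema is risk-dominant. Blair's payoff there is 10.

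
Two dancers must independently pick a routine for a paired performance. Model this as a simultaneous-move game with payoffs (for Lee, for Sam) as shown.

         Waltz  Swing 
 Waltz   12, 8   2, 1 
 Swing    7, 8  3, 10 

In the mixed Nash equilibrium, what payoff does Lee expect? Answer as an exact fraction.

11/3

Sam mixes with probability q on Waltz, chosen so Lee is indifferent: 12q + 2(1−q) = 7q + 3(1−q) gives q = 1/6.
Lee's expected payoff (from either row, since indifferent) is 12·1/6 + 2·5/6 = 11/3.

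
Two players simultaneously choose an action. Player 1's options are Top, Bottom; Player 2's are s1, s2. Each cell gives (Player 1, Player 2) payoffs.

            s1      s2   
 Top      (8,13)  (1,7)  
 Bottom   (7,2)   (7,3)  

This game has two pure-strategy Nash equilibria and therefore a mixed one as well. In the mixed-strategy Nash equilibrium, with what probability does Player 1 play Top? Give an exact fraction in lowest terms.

1/7

Player 1's mix p on Top must make Player 2 indifferent between s1 and s2.
Player 2's payoff from s1: 13p + 2(1−p). From s2: 7p + 3(1−p).
Set equal: 6p = 1(1−p) → p = 1/7.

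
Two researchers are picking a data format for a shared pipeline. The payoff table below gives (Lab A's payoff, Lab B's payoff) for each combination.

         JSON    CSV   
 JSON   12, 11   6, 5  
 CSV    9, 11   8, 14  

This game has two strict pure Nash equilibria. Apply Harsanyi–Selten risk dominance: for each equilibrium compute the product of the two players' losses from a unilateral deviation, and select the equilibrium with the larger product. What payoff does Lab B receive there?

At both JSON: Lab A loses 12 − 9 = 3 by deviating; Lab B loses 11 − 5 = 6. Product = 3·6 = 18.
At both CSV: Lab A loses 8 − 6 = 2 by deviating; Lab B loses 14 − 11 = 3. Product = 2·3 = 6.
18 > 6, so both JSON is risk-dominant. Lab B's payoff there is 11.

11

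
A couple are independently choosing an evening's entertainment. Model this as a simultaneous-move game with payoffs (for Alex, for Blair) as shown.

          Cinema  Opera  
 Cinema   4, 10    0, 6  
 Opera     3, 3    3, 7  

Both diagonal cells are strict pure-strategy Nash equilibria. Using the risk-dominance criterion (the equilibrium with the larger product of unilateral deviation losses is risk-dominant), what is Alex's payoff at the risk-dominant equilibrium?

At both Cinema: Alex loses 4 − 3 = 1 by deviating; Blair loses 10 − 6 = 4. Product = 1·4 = 4.
At both Opera: Alex loses 3 − 0 = 3 by deviating; Blair loses 7 − 3 = 4. Product = 3·4 = 12.
12 > 4, so both Opera is risk-dominant. Alex's payoff there is 3.

3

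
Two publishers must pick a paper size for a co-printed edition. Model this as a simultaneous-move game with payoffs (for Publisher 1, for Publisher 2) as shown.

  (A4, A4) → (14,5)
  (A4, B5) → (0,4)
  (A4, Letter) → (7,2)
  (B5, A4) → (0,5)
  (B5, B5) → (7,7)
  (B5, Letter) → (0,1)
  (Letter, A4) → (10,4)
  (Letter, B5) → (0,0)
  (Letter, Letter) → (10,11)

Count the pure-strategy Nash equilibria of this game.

3

Both A4: Publisher 1 gets 14 (best alternative 10); Publisher 2 gets 5 (best alternative 4). Neither deviates — NE.
Both B5: Publisher 1 gets 7 (best alternative 0); Publisher 2 gets 7 (best alternative 5). Neither deviates — NE.
Both Letter: Publisher 1 gets 10 (best alternative 7); Publisher 2 gets 11 (best alternative 4). Neither deviates — NE.
(Letter, B5) is not a NE: Publisher 1 would switch to B5 (7 > 0).
No other cell survives both best-response checks, so there are 3 pure NE.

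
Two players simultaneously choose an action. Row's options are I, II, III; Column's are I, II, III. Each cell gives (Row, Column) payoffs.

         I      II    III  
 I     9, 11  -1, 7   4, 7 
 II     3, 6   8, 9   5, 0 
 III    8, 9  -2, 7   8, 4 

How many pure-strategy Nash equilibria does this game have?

2

Both I: Row gets 9 (best alternative 8); Column gets 11 (best alternative 7). Neither deviates — NE.
Both II: Row gets 8 (best alternative -1); Column gets 9 (best alternative 6). Neither deviates — NE.
Both III is not a NE: Column would switch to I (9 > 4).
No other cell survives both best-response checks, so there are 2 pure NE.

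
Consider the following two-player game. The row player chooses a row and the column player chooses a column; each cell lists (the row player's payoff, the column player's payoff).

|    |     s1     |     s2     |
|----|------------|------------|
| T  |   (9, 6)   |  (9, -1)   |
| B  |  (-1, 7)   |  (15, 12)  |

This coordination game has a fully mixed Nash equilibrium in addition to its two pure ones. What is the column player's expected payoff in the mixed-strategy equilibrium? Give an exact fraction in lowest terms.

The row player mixes with probability p on T, chosen so the column player is indifferent: 6p + 7(1−p) = (-1)p + 12(1−p) gives p = 5/12.
The column player's expected payoff is 6·5/12 + 7·7/12 = 79/12.

79/12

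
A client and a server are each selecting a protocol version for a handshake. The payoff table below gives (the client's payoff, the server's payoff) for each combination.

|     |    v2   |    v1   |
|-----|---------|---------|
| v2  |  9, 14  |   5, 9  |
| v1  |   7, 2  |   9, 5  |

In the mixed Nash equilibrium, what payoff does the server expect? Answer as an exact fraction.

13/2

The client mixes with probability p on v2, chosen so the server is indifferent: 14p + 2(1−p) = 9p + 5(1−p) gives p = 3/8.
The server's expected payoff is 14·3/8 + 2·5/8 = 13/2.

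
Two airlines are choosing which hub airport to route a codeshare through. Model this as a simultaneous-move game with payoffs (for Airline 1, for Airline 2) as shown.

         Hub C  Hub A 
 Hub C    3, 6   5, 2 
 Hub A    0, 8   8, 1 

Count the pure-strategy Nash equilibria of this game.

Both Hub C: Airline 1 gets 3 (best alternative 0); Airline 2 gets 6 (best alternative 2). Neither deviates — NE.
Both Hub A is not a NE: Airline 2 would switch to Hub C (8 > 1).
No other cell survives both best-response checks, so there is 1 pure NE.

1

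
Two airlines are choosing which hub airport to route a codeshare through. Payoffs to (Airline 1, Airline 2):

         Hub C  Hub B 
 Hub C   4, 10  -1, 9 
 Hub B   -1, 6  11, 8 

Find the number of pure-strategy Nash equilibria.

2

Both Hub C: Airline 1 gets 4 (best alternative -1); Airline 2 gets 10 (best alternative 9). Neither deviates — NE.
Both Hub B: Airline 1 gets 11 (best alternative -1); Airline 2 gets 8 (best alternative 6). Neither deviates — NE.
(Hub B, Hub C) is not a NE: Airline 1 would switch to Hub C (4 > -1).
No other cell survives both best-response checks, so there are 2 pure NE.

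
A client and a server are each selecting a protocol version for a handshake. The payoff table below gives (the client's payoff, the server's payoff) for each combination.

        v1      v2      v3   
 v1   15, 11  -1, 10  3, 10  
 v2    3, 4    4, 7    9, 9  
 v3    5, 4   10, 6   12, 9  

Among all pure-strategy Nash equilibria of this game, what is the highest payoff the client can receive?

15

Both v1 is a pure NE (the client: 15 ≥ 5; the server: 11 ≥ 10). The client gets 15.
Both v3 is a pure NE (the client: 12 ≥ 9; the server: 9 ≥ 6). The client gets 12.
Every other cell has a profitable deviation for at least one player. Highest of {15, 12} is 15.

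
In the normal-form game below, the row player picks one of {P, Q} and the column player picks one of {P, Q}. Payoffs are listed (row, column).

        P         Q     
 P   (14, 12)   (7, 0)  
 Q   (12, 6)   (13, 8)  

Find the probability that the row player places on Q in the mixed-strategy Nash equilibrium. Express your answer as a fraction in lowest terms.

6/7

The row player's mix p on P must make the column player indifferent between P and Q.
The column player's payoff from P: 12p + 6(1−p). From Q: 0p + 8(1−p).
Set equal: 12p = 2(1−p) → p = 2/14 = 1/7.
Probability on Q is 1 − 1/7 = 6/7.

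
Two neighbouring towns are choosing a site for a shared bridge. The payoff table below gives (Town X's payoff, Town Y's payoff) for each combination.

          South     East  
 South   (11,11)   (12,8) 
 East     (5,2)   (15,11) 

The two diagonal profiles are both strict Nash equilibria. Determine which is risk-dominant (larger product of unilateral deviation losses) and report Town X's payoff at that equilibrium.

15

At both South: Town X loses 11 − 5 = 6 by deviating; Town Y loses 11 − 8 = 3. Product = 6·3 = 18.
At both East: Town X loses 15 − 12 = 3 by deviating; Town Y loses 11 − 2 = 9. Product = 3·9 = 27.
27 > 18, so both East is risk-dominant. Town X's payoff there is 15.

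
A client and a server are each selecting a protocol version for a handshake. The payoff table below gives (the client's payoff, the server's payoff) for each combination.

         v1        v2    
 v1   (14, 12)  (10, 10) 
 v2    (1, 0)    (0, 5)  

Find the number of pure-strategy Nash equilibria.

Both v1: the client gets 14 (best alternative 1); the server gets 12 (best alternative 10). Neither deviates — NE.
Both v2 is not a NE: the client would switch to v1 (10 > 0).
No other cell survives both best-response checks, so there is 1 pure NE.

1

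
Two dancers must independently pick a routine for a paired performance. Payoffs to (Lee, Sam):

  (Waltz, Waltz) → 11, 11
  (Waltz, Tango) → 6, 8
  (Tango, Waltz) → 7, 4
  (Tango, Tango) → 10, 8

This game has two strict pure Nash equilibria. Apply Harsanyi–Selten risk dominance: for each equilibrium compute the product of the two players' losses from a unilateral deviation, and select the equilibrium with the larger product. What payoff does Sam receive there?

8

At both Waltz: Lee loses 11 − 7 = 4 by deviating; Sam loses 11 − 8 = 3. Product = 4·3 = 12.
At both Tango: Lee loses 10 − 6 = 4 by deviating; Sam loses 8 − 4 = 4. Product = 4·4 = 16.
16 > 12, so both Tango is risk-dominant. Sam's payoff there is 8.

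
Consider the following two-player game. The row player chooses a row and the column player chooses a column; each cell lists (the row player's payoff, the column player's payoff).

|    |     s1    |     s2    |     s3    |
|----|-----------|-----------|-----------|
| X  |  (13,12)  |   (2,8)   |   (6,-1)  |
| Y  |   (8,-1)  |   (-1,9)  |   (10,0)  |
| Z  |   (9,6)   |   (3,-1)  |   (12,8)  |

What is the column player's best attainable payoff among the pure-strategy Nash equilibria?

(X, s1) is a pure NE (the row player: 13 ≥ 9; the column player: 12 ≥ 8). The column player gets 12.
(Z, s3) is a pure NE (the row player: 12 ≥ 10; the column player: 8 ≥ 6). The column player gets 8.
Every other cell has a profitable deviation for at least one player. Highest of {12, 8} is 12.

12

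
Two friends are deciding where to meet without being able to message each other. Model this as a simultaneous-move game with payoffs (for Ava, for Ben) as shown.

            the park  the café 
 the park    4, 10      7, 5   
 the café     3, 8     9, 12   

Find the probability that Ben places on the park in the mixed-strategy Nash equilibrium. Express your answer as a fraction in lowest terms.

2/3

Ben's mix q on the park must make Ava indifferent between the park and the café.
Ava's payoff from the park: 4q + 7(1−q). From the café: 3q + 9(1−q).
Set equal: 1q = 2(1−q) → q = 2/3.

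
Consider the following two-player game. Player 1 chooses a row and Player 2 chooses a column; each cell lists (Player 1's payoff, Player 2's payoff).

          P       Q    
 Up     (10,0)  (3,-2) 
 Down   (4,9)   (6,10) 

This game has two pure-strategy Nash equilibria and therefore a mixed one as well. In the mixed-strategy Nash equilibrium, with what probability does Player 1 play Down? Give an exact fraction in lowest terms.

Player 1's mix p on Up must make Player 2 indifferent between P and Q.
Player 2's payoff from P: 0p + 9(1−p). From Q: (-2)p + 10(1−p).
Set equal: 2p = 1(1−p) → p = 1/3.
Probability on Down is 1 − 1/3 = 2/3.

2/3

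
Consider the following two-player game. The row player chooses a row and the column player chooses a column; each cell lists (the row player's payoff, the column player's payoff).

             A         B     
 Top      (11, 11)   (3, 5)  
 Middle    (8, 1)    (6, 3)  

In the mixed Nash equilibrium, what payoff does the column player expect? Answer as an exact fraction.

The row player mixes with probability p on Top, chosen so the column player is indifferent: 11p + 1(1−p) = 5p + 3(1−p) gives p = 1/4.
The column player's expected payoff is 11·1/4 + 1·3/4 = 7/2.

7/2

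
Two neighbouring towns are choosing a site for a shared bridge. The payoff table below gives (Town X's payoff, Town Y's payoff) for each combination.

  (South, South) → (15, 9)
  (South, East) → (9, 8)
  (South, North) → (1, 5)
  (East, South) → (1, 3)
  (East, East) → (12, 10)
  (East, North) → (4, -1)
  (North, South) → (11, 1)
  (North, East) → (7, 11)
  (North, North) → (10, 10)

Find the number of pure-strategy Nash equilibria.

Both South: Town X gets 15 (best alternative 11); Town Y gets 9 (best alternative 8). Neither deviates — NE.
Both East: Town X gets 12 (best alternative 9); Town Y gets 10 (best alternative 3). Neither deviates — NE.
Both North is not a NE: Town Y would switch to East (11 > 10).
No other cell survives both best-response checks, so there are 2 pure NE.

2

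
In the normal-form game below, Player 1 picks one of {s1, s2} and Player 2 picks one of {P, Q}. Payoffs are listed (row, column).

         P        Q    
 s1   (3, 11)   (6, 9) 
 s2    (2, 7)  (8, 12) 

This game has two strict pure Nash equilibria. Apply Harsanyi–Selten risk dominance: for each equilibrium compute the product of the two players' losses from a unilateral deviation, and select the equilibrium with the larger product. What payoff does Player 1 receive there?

8

At (s1, P): Player 1 loses 3 − 2 = 1 by deviating; Player 2 loses 11 − 9 = 2. Product = 1·2 = 2.
At (s2, Q): Player 1 loses 8 − 6 = 2 by deviating; Player 2 loses 12 − 7 = 5. Product = 2·5 = 10.
10 > 2, so (s2, Q) is risk-dominant. Player 1's payoff there is 8.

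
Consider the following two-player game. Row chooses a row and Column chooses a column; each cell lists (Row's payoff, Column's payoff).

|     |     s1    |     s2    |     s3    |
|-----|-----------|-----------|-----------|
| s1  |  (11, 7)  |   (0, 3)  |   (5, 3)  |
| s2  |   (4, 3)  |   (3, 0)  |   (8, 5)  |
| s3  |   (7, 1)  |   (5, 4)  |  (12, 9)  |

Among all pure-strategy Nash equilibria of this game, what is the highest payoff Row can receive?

12

Both s1 is a pure NE (Row: 11 ≥ 7; Column: 7 ≥ 3). Row gets 11.
Both s3 is a pure NE (Row: 12 ≥ 8; Column: 9 ≥ 4). Row gets 12.
Every other cell has a profitable deviation for at least one player. Highest of {11, 12} is 12.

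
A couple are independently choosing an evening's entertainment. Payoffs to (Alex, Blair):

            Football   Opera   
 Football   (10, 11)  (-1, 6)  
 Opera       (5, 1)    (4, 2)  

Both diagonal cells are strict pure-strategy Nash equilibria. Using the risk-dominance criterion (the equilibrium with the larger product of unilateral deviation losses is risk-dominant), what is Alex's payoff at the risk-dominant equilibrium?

At both Football: Alex loses 10 − 5 = 5 by deviating; Blair loses 11 − 6 = 5. Product = 5·5 = 25.
At both Opera: Alex loses 4 − (-1) = 5 by deviating; Blair loses 2 − 1 = 1. Product = 5·1 = 5.
25 > 5, so both Football is risk-dominant. Alex's payoff there is 10.

10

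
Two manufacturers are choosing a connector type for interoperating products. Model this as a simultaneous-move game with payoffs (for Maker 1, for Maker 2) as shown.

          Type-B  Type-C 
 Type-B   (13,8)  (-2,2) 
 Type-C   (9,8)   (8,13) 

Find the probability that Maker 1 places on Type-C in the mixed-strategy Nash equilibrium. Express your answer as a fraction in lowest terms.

Maker 1's mix p on Type-B must make Maker 2 indifferent between Type-B and Type-C.
Maker 2's payoff from Type-B: 8p + 8(1−p). From Type-C: 2p + 13(1−p).
Set equal: 6p = 5(1−p) → p = 5/11.
Probability on Type-C is 1 − 5/11 = 6/11.

6/11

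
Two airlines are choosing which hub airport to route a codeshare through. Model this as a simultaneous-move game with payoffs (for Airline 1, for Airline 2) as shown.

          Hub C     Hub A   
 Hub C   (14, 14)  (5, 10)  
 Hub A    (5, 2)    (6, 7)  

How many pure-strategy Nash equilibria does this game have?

Both Hub C: Airline 1 gets 14 (best alternative 5); Airline 2 gets 14 (best alternative 10). Neither deviates — NE.
Both Hub A: Airline 1 gets 6 (best alternative 5); Airline 2 gets 7 (best alternative 2). Neither deviates — NE.
(Hub A, Hub C) is not a NE: Airline 1 would switch to Hub C (14 > 5).
No other cell survives both best-response checks, so there are 2 pure NE.

2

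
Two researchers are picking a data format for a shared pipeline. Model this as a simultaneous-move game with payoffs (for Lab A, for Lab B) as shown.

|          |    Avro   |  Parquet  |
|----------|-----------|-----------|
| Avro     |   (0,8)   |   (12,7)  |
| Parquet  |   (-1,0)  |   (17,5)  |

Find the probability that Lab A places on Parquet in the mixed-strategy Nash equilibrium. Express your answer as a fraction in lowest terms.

Lab A's mix p on Avro must make Lab B indifferent between Avro and Parquet.
Lab B's payoff from Avro: 8p + 0(1−p). From Parquet: 7p + 5(1−p).
Set equal: 1p = 5(1−p) → p = 5/6.
Probability on Parquet is 1 − 5/6 = 1/6.

1/6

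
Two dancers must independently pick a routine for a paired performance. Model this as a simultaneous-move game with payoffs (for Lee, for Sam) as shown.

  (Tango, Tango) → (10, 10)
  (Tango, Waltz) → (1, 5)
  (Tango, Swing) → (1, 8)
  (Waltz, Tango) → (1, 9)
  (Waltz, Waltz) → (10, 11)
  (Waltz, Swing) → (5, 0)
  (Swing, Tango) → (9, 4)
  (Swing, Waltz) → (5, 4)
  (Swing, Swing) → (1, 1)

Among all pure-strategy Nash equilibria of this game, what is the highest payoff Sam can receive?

11

Both Tango is a pure NE (Lee: 10 ≥ 9; Sam: 10 ≥ 8). Sam gets 10.
Both Waltz is a pure NE (Lee: 10 ≥ 5; Sam: 11 ≥ 9). Sam gets 11.
Every other cell has a profitable deviation for at least one player. Highest of {10, 11} is 11.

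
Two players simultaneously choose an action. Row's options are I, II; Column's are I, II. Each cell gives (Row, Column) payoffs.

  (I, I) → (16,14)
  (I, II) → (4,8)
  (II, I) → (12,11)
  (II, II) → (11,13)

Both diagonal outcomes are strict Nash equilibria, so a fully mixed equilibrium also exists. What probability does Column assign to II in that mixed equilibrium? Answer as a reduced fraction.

4/11

Column's mix q on I must make Row indifferent between I and II.
Row's payoff from I: 16q + 4(1−q). From II: 12q + 11(1−q).
Set equal: 4q = 7(1−q) → q = 7/11.
Probability on II is 1 − 7/11 = 4/11.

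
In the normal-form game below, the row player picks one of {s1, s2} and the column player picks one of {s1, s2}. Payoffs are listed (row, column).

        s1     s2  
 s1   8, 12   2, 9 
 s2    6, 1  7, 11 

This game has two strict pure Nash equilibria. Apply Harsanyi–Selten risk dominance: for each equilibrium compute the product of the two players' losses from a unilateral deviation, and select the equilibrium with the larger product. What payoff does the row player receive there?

7

At both s1: the row player loses 8 − 6 = 2 by deviating; the column player loses 12 − 9 = 3. Product = 2·3 = 6.
At both s2: the row player loses 7 − 2 = 5 by deviating; the column player loses 11 − 1 = 10. Product = 5·10 = 50.
50 > 6, so both s2 is risk-dominant. The row player's payoff there is 7.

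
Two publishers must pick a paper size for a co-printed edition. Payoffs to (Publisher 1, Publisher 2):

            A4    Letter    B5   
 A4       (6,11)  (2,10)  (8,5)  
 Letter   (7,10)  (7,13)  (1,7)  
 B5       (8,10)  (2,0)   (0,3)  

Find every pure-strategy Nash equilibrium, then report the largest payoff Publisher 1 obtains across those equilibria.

8

Both Letter is a pure NE (Publisher 1: 7 ≥ 2; Publisher 2: 13 ≥ 10). Publisher 1 gets 7.
(B5, A4) is a pure NE (Publisher 1: 8 ≥ 7; Publisher 2: 10 ≥ 3). Publisher 1 gets 8.
Every other cell has a profitable deviation for at least one player. Highest of {7, 8} is 8.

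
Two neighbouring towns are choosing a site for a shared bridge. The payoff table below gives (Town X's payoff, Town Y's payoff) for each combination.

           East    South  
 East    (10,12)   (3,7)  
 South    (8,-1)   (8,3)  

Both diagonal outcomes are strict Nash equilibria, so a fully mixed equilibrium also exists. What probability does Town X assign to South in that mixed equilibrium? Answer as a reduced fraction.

5/9

Town X's mix p on East must make Town Y indifferent between East and South.
Town Y's payoff from East: 12p + (-1)(1−p). From South: 7p + 3(1−p).
Set equal: 5p = 4(1−p) → p = 4/9.
Probability on South is 1 − 4/9 = 5/9.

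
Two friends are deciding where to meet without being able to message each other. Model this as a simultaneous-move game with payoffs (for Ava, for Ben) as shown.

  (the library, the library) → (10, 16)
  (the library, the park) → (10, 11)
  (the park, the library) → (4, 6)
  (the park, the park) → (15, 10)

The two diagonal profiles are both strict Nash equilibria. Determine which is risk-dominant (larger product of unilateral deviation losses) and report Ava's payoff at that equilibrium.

10

At both the library: Ava loses 10 − 4 = 6 by deviating; Ben loses 16 − 11 = 5. Product = 6·5 = 30.
At both the park: Ava loses 15 − 10 = 5 by deviating; Ben loses 10 − 6 = 4. Product = 5·4 = 20.
30 > 20, so both the library is risk-dominant. Ava's payoff there is 10.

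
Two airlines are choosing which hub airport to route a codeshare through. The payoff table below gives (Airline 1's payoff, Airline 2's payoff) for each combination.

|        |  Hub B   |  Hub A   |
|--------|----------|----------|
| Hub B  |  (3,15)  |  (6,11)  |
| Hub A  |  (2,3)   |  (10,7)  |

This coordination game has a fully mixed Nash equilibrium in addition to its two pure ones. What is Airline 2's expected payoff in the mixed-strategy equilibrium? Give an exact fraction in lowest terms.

9

Airline 1 mixes with probability p on Hub B, chosen so Airline 2 is indifferent: 15p + 3(1−p) = 11p + 7(1−p) gives p = 1/2.
Airline 2's expected payoff is 15·1/2 + 3·1/2 = 9.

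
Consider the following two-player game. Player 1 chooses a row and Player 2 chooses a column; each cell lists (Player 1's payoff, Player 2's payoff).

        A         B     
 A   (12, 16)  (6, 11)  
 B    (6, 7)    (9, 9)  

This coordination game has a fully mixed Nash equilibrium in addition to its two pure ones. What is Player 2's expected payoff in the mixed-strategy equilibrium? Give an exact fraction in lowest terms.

67/7

Player 1 mixes with probability p on A, chosen so Player 2 is indifferent: 16p + 7(1−p) = 11p + 9(1−p) gives p = 2/7.
Player 2's expected payoff is 16·2/7 + 7·5/7 = 67/7.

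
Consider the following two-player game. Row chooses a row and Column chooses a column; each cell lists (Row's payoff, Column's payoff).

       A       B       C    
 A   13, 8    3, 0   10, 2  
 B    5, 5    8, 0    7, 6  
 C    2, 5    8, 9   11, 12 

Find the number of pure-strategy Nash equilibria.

Both A: Row gets 13 (best alternative 5); Column gets 8 (best alternative 2). Neither deviates — NE.
Both C: Row gets 11 (best alternative 10); Column gets 12 (best alternative 9). Neither deviates — NE.
Both B is not a NE: Column would switch to C (6 > 0).
No other cell survives both best-response checks, so there are 2 pure NE.

2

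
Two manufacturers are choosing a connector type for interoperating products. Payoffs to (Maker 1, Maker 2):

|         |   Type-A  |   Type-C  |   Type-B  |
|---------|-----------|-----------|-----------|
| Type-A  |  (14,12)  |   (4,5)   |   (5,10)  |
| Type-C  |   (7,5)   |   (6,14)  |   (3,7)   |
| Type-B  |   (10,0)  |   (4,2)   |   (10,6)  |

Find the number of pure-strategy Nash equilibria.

3

Both Type-A: Maker 1 gets 14 (best alternative 10); Maker 2 gets 12 (best alternative 10). Neither deviates — NE.
Both Type-C: Maker 1 gets 6 (best alternative 4); Maker 2 gets 14 (best alternative 7). Neither deviates — NE.
Both Type-B: Maker 1 gets 10 (best alternative 5); Maker 2 gets 6 (best alternative 2). Neither deviates — NE.
(Type-A, Type-B) is not a NE: Maker 1 would switch to Type-B (10 > 5).
No other cell survives both best-response checks, so there are 3 pure NE.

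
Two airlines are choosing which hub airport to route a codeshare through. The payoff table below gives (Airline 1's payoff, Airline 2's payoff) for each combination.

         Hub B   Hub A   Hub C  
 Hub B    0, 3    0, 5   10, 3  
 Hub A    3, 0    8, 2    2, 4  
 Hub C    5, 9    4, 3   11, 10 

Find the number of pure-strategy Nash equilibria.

1

Both Hub C: Airline 1 gets 11 (best alternative 10); Airline 2 gets 10 (best alternative 9). Neither deviates — NE.
Both Hub A is not a NE: Airline 2 would switch to Hub C (4 > 2).
No other cell survives both best-response checks, so there is 1 pure NE.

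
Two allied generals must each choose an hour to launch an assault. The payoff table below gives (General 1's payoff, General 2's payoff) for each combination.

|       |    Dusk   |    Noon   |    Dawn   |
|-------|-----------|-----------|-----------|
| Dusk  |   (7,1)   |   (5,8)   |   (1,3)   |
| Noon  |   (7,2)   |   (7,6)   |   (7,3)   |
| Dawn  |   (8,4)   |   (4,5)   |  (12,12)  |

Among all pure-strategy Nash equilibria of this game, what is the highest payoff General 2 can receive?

Both Noon is a pure NE (General 1: 7 ≥ 5; General 2: 6 ≥ 3). General 2 gets 6.
Both Dawn is a pure NE (General 1: 12 ≥ 7; General 2: 12 ≥ 5). General 2 gets 12.
Every other cell has a profitable deviation for at least one player. Highest of {6, 12} is 12.

12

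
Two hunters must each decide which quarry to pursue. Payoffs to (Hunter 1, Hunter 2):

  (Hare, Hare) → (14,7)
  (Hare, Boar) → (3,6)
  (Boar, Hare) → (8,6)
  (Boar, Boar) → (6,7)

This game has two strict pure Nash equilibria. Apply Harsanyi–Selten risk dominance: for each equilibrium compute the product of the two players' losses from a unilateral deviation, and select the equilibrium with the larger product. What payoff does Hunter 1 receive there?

At both Hare: Hunter 1 loses 14 − 8 = 6 by deviating; Hunter 2 loses 7 − 6 = 1. Product = 6·1 = 6.
At both Boar: Hunter 1 loses 6 − 3 = 3 by deviating; Hunter 2 loses 7 − 6 = 1. Product = 3·1 = 3.
6 > 3, so both Hare is risk-dominant. Hunter 1's payoff there is 14.

14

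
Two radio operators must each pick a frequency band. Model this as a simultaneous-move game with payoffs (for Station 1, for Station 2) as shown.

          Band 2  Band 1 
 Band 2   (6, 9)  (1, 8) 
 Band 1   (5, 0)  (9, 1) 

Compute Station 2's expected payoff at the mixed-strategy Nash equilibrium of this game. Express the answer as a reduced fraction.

9/2

Station 1 mixes with probability p on Band 2, chosen so Station 2 is indifferent: 9p + 0(1−p) = 8p + 1(1−p) gives p = 1/2.
Station 2's expected payoff is 9·1/2 + 0·1/2 = 9/2.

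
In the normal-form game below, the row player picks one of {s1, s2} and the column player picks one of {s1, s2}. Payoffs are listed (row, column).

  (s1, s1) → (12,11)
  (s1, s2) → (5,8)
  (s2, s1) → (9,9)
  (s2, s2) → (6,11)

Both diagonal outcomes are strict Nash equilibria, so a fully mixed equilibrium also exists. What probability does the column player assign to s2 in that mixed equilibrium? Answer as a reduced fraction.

The column player's mix q on s1 must make the row player indifferent between s1 and s2.
The row player's payoff from s1: 12q + 5(1−q). From s2: 9q + 6(1−q).
Set equal: 3q = 1(1−q) → q = 1/4.
Probability on s2 is 1 − 1/4 = 3/4.

3/4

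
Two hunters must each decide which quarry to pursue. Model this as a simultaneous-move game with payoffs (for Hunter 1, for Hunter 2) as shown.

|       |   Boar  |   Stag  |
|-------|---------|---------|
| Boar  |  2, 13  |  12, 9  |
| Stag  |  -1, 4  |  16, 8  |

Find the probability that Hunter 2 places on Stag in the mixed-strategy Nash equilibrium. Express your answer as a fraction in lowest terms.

3/7

Hunter 2's mix q on Boar must make Hunter 1 indifferent between Boar and Stag.
Hunter 1's payoff from Boar: 2q + 12(1−q). From Stag: (-1)q + 16(1−q).
Set equal: 3q = 4(1−q) → q = 4/7.
Probability on Stag is 1 − 4/7 = 3/7.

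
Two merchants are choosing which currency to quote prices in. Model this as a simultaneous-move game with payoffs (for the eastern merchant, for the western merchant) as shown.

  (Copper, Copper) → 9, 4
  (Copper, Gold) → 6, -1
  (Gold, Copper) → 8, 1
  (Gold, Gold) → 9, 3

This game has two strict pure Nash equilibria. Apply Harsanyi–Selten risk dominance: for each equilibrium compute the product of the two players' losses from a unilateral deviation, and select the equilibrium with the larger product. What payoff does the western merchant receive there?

3

At both Copper: the eastern merchant loses 9 − 8 = 1 by deviating; the western merchant loses 4 − (-1) = 5. Product = 1·5 = 5.
At both Gold: the eastern merchant loses 9 − 6 = 3 by deviating; the western merchant loses 3 − 1 = 2. Product = 3·2 = 6.
6 > 5, so both Gold is risk-dominant. The western merchant's payoff there is 3.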